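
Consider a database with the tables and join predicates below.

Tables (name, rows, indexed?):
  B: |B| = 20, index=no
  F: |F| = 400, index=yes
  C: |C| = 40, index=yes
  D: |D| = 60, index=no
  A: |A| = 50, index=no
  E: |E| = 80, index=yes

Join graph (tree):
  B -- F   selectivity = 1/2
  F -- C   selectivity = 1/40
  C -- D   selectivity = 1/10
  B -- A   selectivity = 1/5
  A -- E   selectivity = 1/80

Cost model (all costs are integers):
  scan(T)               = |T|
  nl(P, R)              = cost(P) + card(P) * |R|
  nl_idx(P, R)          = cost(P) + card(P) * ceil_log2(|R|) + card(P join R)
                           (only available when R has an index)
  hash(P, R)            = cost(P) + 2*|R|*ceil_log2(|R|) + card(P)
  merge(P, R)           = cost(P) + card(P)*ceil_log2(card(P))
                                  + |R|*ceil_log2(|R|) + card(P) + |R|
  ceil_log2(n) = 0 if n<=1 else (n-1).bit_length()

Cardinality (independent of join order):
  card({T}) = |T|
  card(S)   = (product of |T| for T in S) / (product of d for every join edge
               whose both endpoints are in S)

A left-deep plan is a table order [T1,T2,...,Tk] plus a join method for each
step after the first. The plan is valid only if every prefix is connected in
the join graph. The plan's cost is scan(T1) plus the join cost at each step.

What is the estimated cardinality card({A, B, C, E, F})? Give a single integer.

40000

Tables in S: A(50), B(20), C(40), E(80), F(400)
Edges inside S: B-F(d=2), F-C(d=40), B-A(d=5), A-E(d=80)
numerator = 50 * 20 * 40 * 80 * 400 = 1280000000
denominator = 2 * 40 * 5 * 80 = 32000
card(S) = 1280000000 / 32000 = 40000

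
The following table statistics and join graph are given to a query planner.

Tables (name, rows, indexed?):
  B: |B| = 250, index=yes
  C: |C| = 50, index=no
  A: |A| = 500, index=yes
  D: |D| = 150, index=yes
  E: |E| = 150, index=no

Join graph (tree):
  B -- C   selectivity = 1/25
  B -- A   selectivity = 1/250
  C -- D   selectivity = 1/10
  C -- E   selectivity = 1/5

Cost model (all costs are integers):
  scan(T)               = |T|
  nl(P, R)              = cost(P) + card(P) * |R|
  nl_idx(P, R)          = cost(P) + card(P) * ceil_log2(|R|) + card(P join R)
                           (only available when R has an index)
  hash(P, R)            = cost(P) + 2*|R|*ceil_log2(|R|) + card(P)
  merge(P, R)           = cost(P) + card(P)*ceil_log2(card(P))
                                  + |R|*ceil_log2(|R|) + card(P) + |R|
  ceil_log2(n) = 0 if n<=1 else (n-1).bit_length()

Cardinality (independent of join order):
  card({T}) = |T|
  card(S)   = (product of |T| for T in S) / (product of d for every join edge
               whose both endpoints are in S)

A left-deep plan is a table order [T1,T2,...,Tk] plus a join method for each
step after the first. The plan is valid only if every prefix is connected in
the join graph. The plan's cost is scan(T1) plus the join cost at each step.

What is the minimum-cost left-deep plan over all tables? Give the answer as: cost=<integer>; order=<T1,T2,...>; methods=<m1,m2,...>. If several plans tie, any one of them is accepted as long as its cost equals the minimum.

Selinger DP (subsets sized 1..n):
  {B}: scan cost=250, card=250
  {C}: scan cost=50, card=50
  {A}: scan cost=500, card=500
  {D}: scan cost=150, card=150
  {E}: scan cost=150, card=150
  {BC}: card=500; try (B,nl_idx)→950, (C,hash)→1100, (B,merge)→2650, (C,merge)→2850, (B,hash)→4100, (B,nl)→12550 …(+1); best=950 via (B,nl_idx)
  {AB}: card=500; try (A,nl_idx)→3000, (B,hash)→5000, (B,nl_idx)→5000, (A,merge)→7500, (B,merge)→7750, (A,hash)→9500 …(+2); best=3000 via (A,nl_idx)
  {CD}: card=750; try (C,hash)→900, (D,nl_idx)→1200, (D,merge)→1750, (C,merge)→1850, (D,hash)→2500, (D,nl)→7550 …(+1); best=900 via (C,hash)
  {CE}: card=1500; try (C,hash)→900, (E,merge)→1750, (C,merge)→1850, (E,hash)→2500, (E,nl)→7550, (C,nl)→7650; best=900 via (C,hash)
  {ABC}: card=1000; try (C,hash)→4100, (A,nl_idx)→6450, (C,merge)→8350, (A,hash)→10450, (A,merge)→10950, (C,nl)→28000 …(+1); best=4100 via (C,hash)
  {BCD}: card=7500; try (D,hash)→3850, (B,hash)→5650, (D,merge)→7300, (B,merge)→11400, (D,nl_idx)→12450, (B,nl_idx)→14400 …(+2); best=3850 via (D,hash)
  {BCE}: card=15000; try (E,hash)→3850, (B,hash)→6400, (E,merge)→7300, (B,merge)→21150, (B,nl_idx)→27900, (E,nl)→75950 …(+1); best=3850 via (E,hash)
  {CDE}: card=22500; try (E,hash)→4050, (D,hash)→4800, (E,merge)→10500, (D,merge)→20250, (D,nl_idx)→35400, (E,nl)→113400 …(+1); best=4050 via (E,hash)
  {ABCD}: card=15000; try (D,hash)→7500, (D,merge)→16450, (A,hash)→20350, (D,nl_idx)→27100, (A,nl_idx)→86350, (A,merge)→113850 …(+2); best=7500 via (D,hash)
  {ABCE}: card=30000; try (E,hash)→7500, (E,merge)→16450, (A,hash)→27850, (E,nl)→154100, (A,nl_idx)→168850, (A,merge)→233850 …(+1); best=7500 via (E,hash)
  {BCDE}: card=225000; try (E,hash)→13750, (D,hash)→21250, (B,hash)→30550, (E,merge)→110200, (D,merge)→230200, (D,nl_idx)→348850 …(+5); best=13750 via (E,hash)
  {ABCDE}: card=450000; try (E,hash)→24900, (D,hash)→39900, (E,merge)→233850, (A,hash)→247750, (D,merge)→488850, (D,nl_idx)→697500 …(+5); best=24900 via (E,hash)

cost=24900; order=B,A,C,D,E; methods=nl_idx,hash,hash,hash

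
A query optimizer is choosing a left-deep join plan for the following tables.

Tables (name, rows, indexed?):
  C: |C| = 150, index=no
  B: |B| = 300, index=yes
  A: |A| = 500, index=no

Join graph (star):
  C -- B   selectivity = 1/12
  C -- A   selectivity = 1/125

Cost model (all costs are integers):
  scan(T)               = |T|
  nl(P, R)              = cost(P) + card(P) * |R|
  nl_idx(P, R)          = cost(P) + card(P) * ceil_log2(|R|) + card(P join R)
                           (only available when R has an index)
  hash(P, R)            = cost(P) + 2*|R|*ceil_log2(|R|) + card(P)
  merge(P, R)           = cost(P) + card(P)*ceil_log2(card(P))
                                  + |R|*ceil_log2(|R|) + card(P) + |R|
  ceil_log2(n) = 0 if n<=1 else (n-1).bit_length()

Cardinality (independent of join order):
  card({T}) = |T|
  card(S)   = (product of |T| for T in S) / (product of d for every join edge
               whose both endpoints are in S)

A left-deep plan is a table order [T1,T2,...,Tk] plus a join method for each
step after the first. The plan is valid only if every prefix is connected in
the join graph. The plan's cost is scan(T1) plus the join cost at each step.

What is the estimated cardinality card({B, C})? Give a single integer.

Tables in S: B(300), C(150)
Edges inside S: C-B(d=12)
numerator = 300 * 150 = 45000
denominator = 12 = 12
card(S) = 45000 / 12 = 3750

3750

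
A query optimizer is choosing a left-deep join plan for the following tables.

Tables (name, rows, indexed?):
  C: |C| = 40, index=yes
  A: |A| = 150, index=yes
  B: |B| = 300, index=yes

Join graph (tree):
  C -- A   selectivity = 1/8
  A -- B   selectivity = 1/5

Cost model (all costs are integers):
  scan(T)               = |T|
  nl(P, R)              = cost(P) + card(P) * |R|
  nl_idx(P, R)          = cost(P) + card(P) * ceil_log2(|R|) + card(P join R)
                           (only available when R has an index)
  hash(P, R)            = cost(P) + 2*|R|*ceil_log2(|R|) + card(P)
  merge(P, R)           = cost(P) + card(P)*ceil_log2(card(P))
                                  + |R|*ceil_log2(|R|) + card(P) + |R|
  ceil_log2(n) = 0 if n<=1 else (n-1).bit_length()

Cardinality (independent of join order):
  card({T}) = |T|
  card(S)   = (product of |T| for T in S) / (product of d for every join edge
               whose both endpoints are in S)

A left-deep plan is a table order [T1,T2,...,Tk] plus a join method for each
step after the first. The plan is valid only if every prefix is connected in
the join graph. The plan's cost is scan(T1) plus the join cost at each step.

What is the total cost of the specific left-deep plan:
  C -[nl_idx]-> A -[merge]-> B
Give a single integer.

12360

step 1: scan C: cost=40, card=40
step 2: join A via nl_idx
    card(P join A) = 40*150/(8) = 750
    cost = 40 + 40*8 + 750 = 1110
step 3: join B via merge
    card(P join B) = 750*300/(5) = 45000
    cost = 1110 + 750*10 + 300*9 + 750 + 300 = 12360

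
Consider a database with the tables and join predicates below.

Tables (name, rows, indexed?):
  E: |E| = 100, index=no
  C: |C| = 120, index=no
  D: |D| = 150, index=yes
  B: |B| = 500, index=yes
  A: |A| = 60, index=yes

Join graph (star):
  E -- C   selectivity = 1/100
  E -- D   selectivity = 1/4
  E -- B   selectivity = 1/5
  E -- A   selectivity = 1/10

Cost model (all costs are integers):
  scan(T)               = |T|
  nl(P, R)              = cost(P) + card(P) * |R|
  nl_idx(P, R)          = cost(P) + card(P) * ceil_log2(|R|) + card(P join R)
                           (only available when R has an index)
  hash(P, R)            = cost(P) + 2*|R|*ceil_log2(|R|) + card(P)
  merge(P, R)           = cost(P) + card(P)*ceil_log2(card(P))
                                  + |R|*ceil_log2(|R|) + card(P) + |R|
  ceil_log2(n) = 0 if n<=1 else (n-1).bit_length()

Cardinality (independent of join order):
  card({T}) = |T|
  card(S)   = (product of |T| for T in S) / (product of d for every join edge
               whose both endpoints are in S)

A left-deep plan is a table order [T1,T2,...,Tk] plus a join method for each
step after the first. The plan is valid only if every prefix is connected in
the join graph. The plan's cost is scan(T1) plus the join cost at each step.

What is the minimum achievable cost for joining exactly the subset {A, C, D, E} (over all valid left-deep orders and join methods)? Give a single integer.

Selinger DP over subsets of {A,C,D,E}:
  {E}: scan cost=100, card=100
  {C}: scan cost=120, card=120
  {D}: scan cost=150, card=150
  {A}: scan cost=60, card=60
  {CE}: card=120; try (E,hash)→1640, (C,merge)→1860, (E,merge)→1880, (C,hash)→1880, (C,nl)→12100, (E,nl)→12120; best=1640 via (E,hash)
  {DE}: card=3750; try (E,hash)→1700, (D,merge)→2250, (E,merge)→2300, (D,hash)→2600, (D,nl_idx)→4650, (D,nl)→15100 …(+1); best=1700 via (E,hash)
  {AE}: card=600; try (A,hash)→920, (E,merge)→1280, (A,nl_idx)→1300, (A,merge)→1320, (E,hash)→1520, (E,nl)→6060 …(+1); best=920 via (A,hash)
  {CDE}: card=4500; try (D,merge)→3950, (D,hash)→4160, (D,nl_idx)→7100, (C,hash)→7130, (D,nl)→19640, (C,merge)→51410 …(+1); best=3950 via (D,merge)
  {ACE}: card=720; try (A,hash)→2480, (A,merge)→3020, (A,nl_idx)→3080, (C,hash)→3200, (C,merge)→8480, (A,nl)→8840 …(+1); best=2480 via (A,hash)
  {ADE}: card=22500; try (D,hash)→3920, (A,hash)→6170, (D,merge)→8870, (D,nl_idx)→28220, (A,nl_idx)→46700, (A,merge)→50870 …(+2); best=3920 via (D,hash)
  {ACDE}: card=27000; try (D,hash)→5600, (A,hash)→9170, (D,merge)→11750, (C,hash)→28100, (D,nl_idx)→35240, (A,nl_idx)→57950 …(+5); best=5600 via (D,hash)

5600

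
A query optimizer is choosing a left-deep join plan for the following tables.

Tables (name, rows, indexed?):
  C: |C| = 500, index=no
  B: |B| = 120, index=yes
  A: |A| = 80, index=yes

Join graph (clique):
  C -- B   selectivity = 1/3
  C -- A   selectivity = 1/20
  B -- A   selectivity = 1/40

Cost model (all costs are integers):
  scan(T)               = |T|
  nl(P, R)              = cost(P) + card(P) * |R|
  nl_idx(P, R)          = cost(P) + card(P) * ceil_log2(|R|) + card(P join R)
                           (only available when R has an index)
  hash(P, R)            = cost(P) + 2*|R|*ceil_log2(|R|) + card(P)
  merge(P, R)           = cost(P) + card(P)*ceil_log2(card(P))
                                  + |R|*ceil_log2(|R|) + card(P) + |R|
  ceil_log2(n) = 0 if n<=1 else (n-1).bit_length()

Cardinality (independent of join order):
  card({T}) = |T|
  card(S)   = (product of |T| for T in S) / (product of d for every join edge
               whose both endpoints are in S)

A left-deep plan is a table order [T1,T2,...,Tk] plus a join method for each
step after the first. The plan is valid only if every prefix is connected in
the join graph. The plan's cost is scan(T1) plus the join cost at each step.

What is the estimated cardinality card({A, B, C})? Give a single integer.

Tables in S: A(80), B(120), C(500)
Edges inside S: C-B(d=3), C-A(d=20), B-A(d=40)
numerator = 80 * 120 * 500 = 4800000
denominator = 3 * 20 * 40 = 2400
card(S) = 4800000 / 2400 = 2000

2000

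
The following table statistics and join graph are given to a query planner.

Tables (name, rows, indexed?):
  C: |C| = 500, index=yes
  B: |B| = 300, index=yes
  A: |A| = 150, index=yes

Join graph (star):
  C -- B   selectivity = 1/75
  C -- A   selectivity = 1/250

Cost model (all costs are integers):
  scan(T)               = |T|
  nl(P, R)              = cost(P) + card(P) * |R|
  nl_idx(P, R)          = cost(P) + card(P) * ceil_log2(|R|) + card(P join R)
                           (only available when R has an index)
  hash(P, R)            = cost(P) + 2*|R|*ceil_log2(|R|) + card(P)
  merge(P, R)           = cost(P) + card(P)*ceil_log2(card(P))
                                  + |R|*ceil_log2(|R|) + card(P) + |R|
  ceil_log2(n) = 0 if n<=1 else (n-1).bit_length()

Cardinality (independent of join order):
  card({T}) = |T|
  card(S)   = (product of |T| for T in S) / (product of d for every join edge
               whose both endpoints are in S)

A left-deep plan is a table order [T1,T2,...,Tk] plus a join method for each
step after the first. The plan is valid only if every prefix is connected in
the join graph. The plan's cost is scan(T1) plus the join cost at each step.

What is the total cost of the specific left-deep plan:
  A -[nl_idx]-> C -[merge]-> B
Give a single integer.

7800

step 1: scan A: cost=150, card=150
step 2: join C via nl_idx
    card(P join C) = 150*500/(250) = 300
    cost = 150 + 150*9 + 300 = 1800
step 3: join B via merge
    card(P join B) = 300*300/(75) = 1200
    cost = 1800 + 300*9 + 300*9 + 300 + 300 = 7800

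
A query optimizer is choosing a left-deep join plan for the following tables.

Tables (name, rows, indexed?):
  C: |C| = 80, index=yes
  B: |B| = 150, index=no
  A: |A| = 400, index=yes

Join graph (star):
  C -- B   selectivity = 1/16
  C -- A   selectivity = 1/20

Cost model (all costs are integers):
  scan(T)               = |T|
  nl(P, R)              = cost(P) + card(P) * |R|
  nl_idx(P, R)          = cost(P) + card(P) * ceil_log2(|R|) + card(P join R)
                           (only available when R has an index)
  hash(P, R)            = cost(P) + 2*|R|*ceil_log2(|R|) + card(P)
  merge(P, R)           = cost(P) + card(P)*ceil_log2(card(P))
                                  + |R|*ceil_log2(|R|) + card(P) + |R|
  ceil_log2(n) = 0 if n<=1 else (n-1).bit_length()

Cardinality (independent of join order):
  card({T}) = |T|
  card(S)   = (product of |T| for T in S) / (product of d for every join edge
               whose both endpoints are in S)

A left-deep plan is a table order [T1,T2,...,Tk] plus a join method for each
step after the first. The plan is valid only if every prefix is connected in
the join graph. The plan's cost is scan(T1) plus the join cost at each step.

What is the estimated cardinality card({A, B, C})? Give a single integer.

Tables in S: A(400), B(150), C(80)
Edges inside S: C-B(d=16), C-A(d=20)
numerator = 400 * 150 * 80 = 4800000
denominator = 16 * 20 = 320
card(S) = 4800000 / 320 = 15000

15000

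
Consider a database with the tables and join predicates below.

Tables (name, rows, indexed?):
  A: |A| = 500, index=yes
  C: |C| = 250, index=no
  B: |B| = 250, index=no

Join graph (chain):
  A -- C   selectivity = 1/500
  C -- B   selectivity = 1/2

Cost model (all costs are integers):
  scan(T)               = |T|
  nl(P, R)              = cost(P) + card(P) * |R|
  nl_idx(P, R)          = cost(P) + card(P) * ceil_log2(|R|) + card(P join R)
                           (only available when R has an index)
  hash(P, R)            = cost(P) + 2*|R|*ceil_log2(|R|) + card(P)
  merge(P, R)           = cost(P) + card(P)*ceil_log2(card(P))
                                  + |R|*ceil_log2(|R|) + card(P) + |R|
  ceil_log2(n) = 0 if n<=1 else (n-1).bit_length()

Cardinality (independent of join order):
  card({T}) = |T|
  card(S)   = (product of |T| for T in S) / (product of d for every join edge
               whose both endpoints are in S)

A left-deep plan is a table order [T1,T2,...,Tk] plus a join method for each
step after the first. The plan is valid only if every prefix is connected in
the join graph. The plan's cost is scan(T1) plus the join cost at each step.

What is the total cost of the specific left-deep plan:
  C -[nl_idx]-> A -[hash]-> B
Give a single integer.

7000

step 1: scan C: cost=250, card=250
step 2: join A via nl_idx
    card(P join A) = 250*500/(500) = 250
    cost = 250 + 250*9 + 250 = 2750
step 3: join B via hash
    card(P join B) = 250*250/(2) = 31250
    cost = 2750 + 2*250*8 + 250 = 7000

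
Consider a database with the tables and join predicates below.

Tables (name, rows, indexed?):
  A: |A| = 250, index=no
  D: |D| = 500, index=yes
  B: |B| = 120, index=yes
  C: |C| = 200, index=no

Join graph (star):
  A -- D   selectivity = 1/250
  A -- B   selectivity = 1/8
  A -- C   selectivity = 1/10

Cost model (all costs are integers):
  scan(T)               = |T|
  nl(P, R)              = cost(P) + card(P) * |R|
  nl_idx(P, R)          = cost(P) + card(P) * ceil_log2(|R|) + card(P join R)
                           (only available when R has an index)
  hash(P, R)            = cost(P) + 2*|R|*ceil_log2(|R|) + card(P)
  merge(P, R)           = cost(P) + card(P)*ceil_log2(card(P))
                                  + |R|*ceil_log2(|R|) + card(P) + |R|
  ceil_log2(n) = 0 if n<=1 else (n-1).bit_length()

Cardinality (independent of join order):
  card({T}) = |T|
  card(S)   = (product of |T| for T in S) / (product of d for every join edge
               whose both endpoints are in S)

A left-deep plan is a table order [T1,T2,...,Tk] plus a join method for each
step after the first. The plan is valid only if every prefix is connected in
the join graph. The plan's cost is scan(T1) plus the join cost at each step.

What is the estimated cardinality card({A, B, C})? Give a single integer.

Tables in S: A(250), B(120), C(200)
Edges inside S: A-B(d=8), A-C(d=10)
numerator = 250 * 120 * 200 = 6000000
denominator = 8 * 10 = 80
card(S) = 6000000 / 80 = 75000

75000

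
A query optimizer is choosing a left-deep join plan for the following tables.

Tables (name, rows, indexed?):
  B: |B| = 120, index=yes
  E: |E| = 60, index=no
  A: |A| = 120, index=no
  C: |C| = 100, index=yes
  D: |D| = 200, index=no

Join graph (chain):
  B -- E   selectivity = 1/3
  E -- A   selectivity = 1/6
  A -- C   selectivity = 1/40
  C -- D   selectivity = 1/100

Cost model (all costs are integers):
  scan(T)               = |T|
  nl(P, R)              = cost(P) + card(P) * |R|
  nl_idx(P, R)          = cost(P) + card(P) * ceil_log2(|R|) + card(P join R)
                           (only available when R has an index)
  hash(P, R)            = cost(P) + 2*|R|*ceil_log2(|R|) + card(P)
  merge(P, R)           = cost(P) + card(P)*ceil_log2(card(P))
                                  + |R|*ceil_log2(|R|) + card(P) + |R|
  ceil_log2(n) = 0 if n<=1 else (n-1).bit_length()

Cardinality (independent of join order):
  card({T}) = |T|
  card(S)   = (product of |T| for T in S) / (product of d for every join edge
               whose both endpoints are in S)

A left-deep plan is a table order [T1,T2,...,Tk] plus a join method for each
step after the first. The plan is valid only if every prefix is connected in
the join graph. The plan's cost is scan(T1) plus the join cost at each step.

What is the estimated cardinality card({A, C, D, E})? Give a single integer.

Tables in S: A(120), C(100), D(200), E(60)
Edges inside S: E-A(d=6), A-C(d=40), C-D(d=100)
numerator = 120 * 100 * 200 * 60 = 144000000
denominator = 6 * 40 * 100 = 24000
card(S) = 144000000 / 24000 = 6000

6000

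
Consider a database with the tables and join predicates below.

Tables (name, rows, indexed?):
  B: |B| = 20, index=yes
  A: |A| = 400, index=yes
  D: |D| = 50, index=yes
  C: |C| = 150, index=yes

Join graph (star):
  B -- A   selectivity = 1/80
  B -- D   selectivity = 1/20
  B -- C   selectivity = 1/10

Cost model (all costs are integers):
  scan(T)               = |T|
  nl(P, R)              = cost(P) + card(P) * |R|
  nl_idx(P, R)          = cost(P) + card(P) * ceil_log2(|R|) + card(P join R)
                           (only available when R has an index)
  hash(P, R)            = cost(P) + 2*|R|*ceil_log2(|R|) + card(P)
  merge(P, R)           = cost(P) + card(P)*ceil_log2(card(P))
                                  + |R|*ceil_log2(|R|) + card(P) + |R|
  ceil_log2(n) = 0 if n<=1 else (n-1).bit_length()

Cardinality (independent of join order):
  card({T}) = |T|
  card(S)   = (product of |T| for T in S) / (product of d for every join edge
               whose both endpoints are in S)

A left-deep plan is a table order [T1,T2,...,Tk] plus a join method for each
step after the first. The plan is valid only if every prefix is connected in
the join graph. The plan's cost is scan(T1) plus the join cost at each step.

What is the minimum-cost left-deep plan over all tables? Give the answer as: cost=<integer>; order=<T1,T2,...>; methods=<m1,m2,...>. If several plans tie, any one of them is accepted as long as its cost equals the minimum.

Selinger DP (subsets sized 1..n):
  {B}: scan cost=20, card=20
  {A}: scan cost=400, card=400
  {D}: scan cost=50, card=50
  {C}: scan cost=150, card=150
  {AB}: card=100; try (A,nl_idx)→300, (B,hash)→1000, (B,nl_idx)→2500, (A,merge)→4140, (B,merge)→4520, (A,hash)→7240 …(+2); best=300 via (A,nl_idx)
  {BD}: card=50; try (D,nl_idx)→190, (B,hash)→300, (B,nl_idx)→350, (D,merge)→490, (B,merge)→520, (D,hash)→640 …(+2); best=190 via (D,nl_idx)
  {BC}: card=300; try (C,nl_idx)→480, (B,hash)→500, (B,nl_idx)→1200, (C,merge)→1490, (B,merge)→1620, (C,hash)→2440 …(+2); best=480 via (C,nl_idx)
  {ABD}: card=250; try (A,nl_idx)→890, (D,hash)→1000, (D,nl_idx)→1150, (D,merge)→1450, (A,merge)→4540, (D,nl)→5300 …(+2); best=890 via (A,nl_idx)
  {ABC}: card=1500; try (C,merge)→2450, (C,nl_idx)→2600, (C,hash)→2800, (A,nl_idx)→4680, (A,merge)→7480, (A,hash)→7980 …(+2); best=2450 via (C,merge)
  {BCD}: card=750; try (C,nl_idx)→1340, (D,hash)→1380, (C,merge)→1890, (C,hash)→2640, (D,nl_idx)→3030, (D,merge)→3830 …(+2); best=1340 via (C,nl_idx)
  {ABCD}: card=3750; try (C,hash)→3540, (C,merge)→4490, (D,hash)→4550, (C,nl_idx)→6640, (A,hash)→9290, (A,nl_idx)→11840 …(+6); best=3540 via (C,hash)

cost=3540; order=B,D,A,C; methods=nl_idx,nl_idx,hash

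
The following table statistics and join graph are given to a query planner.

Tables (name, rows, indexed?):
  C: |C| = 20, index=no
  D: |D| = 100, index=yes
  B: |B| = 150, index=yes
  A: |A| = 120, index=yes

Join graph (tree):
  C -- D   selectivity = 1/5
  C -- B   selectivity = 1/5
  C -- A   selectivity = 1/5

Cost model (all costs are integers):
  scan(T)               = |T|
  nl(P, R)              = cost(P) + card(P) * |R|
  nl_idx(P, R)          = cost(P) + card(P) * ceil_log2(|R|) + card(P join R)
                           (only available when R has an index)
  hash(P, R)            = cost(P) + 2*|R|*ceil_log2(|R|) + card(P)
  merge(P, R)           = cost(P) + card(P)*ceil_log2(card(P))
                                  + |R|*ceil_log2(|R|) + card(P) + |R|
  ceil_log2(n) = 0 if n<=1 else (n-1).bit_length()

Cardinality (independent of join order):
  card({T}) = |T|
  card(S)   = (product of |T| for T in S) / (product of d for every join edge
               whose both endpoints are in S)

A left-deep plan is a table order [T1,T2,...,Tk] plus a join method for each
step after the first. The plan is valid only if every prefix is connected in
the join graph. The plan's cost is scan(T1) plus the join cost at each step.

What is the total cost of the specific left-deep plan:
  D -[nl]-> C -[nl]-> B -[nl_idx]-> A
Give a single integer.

step 1: scan D: cost=100, card=100
step 2: join C via nl
    card(P join C) = 100*20/(5) = 400
    cost = 100 + 100*20 = 2100
step 3: join B via nl
    card(P join B) = 400*150/(5) = 12000
    cost = 2100 + 400*150 = 62100
step 4: join A via nl_idx
    card(P join A) = 12000*120/(5) = 288000
    cost = 62100 + 12000*7 + 288000 = 434100

434100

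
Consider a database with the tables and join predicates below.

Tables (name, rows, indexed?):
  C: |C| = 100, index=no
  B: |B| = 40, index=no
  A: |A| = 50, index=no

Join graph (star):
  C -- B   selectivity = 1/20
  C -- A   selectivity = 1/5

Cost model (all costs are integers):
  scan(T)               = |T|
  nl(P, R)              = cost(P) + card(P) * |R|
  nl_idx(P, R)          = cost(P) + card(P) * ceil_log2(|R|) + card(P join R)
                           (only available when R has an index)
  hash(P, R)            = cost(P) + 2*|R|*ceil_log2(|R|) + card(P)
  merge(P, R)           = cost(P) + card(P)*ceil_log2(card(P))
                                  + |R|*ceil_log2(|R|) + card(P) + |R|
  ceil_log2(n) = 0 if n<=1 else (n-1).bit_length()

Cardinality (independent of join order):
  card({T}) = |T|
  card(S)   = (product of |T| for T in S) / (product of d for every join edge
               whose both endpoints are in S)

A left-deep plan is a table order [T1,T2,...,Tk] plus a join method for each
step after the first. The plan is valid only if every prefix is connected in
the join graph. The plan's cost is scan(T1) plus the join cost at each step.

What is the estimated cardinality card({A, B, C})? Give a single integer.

2000

Tables in S: A(50), B(40), C(100)
Edges inside S: C-B(d=20), C-A(d=5)
numerator = 50 * 40 * 100 = 200000
denominator = 20 * 5 = 100
card(S) = 200000 / 100 = 2000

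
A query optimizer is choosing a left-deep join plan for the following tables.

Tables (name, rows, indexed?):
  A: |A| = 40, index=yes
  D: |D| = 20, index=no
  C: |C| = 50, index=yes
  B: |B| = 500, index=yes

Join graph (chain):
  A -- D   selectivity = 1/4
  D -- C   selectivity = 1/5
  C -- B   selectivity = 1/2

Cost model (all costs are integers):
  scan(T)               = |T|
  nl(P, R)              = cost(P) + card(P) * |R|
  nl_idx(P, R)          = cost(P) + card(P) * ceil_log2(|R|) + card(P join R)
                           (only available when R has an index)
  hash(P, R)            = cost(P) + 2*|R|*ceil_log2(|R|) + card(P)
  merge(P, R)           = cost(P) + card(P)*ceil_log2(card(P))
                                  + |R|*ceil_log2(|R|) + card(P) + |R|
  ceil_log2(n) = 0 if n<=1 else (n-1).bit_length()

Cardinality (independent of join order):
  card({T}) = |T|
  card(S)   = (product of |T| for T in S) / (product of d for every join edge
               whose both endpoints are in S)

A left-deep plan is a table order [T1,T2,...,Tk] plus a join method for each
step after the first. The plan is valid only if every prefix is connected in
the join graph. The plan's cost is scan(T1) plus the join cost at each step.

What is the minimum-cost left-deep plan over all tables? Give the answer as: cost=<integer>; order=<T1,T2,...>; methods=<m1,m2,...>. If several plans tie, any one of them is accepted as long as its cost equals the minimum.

cost=11980; order=C,D,A,B; methods=hash,hash,hash

Selinger DP (subsets sized 1..n):
  {A}: scan cost=40, card=40
  {D}: scan cost=20, card=20
  {C}: scan cost=50, card=50
  {B}: scan cost=500, card=500
  {AD}: card=200; try (D,hash)→280, (A,nl_idx)→340, (A,merge)→420, (D,merge)→440, (A,hash)→520, (A,nl)→820 …(+1); best=280 via (D,hash)
  {CD}: card=200; try (D,hash)→300, (C,nl_idx)→340, (C,merge)→490, (D,merge)→520, (C,hash)→640, (C,nl)→1020 …(+1); best=300 via (D,hash)
  {BC}: card=12500; try (C,hash)→1600, (B,merge)→5400, (C,merge)→5850, (B,hash)→9100, (B,nl_idx)→13000, (C,nl_idx)→16000 …(+2); best=1600 via (C,hash)
  {ACD}: card=2000; try (A,hash)→980, (C,hash)→1080, (A,merge)→2380, (C,merge)→2430, (C,nl_idx)→3480, (A,nl_idx)→3500 …(+2); best=980 via (A,hash)
  {BCD}: card=50000; try (B,merge)→7100, (B,hash)→9500, (D,hash)→14300, (B,nl_idx)→52100, (B,nl)→100300, (D,merge)→189220 …(+1); best=7100 via (B,merge)
  {ABCD}: card=500000; try (B,hash)→11980, (B,merge)→29980, (A,hash)→57580, (B,nl_idx)→518980, (A,nl_idx)→807100, (A,merge)→857380 …(+2); best=11980 via (B,hash)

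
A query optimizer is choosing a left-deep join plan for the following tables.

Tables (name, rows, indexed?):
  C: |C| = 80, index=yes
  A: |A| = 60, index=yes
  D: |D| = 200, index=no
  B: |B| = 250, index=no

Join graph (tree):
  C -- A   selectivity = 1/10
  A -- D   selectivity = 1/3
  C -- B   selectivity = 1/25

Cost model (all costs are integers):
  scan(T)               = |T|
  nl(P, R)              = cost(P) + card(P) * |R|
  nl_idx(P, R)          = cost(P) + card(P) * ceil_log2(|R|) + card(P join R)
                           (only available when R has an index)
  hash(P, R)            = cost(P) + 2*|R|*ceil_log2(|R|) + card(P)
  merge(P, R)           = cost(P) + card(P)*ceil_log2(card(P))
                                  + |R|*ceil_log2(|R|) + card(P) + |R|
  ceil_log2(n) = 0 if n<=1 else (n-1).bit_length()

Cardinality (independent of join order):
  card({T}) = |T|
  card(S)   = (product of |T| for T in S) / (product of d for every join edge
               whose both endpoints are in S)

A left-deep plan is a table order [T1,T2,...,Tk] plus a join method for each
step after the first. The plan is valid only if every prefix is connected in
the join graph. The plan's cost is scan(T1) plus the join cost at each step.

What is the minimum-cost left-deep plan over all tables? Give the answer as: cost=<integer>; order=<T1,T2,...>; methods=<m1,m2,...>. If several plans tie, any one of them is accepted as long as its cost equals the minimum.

cost=11140; order=B,C,A,D; methods=hash,hash,hash

Selinger DP (subsets sized 1..n):
  {C}: scan cost=80, card=80
  {A}: scan cost=60, card=60
  {D}: scan cost=200, card=200
  {B}: scan cost=250, card=250
  {AC}: card=480; try (A,hash)→880, (C,nl_idx)→960, (A,nl_idx)→1040, (C,merge)→1120, (A,merge)→1140, (C,hash)→1240 …(+2); best=880 via (A,hash)
  {BC}: card=800; try (C,hash)→1620, (C,nl_idx)→2800, (B,merge)→2970, (C,merge)→3140, (B,hash)→4160, (B,nl)→20080 …(+1); best=1620 via (C,hash)
  {AD}: card=4000; try (A,hash)→1120, (D,merge)→2280, (A,merge)→2420, (D,hash)→3320, (A,nl_idx)→5400, (D,nl)→12060 …(+1); best=1120 via (A,hash)
  {ACD}: card=32000; try (D,hash)→4560, (C,hash)→6240, (D,merge)→7480, (C,merge)→53760, (C,nl_idx)→61120, (D,nl)→96880 …(+1); best=4560 via (D,hash)
  {ABC}: card=4800; try (A,hash)→3140, (B,hash)→5360, (B,merge)→7930, (A,merge)→10840, (A,nl_idx)→11220, (A,nl)→49620 …(+1); best=3140 via (A,hash)
  {ABCD}: card=320000; try (D,hash)→11140, (B,hash)→40560, (D,merge)→72140, (B,merge)→518810, (D,nl)→963140, (B,nl)→8004560; best=11140 via (D,hash)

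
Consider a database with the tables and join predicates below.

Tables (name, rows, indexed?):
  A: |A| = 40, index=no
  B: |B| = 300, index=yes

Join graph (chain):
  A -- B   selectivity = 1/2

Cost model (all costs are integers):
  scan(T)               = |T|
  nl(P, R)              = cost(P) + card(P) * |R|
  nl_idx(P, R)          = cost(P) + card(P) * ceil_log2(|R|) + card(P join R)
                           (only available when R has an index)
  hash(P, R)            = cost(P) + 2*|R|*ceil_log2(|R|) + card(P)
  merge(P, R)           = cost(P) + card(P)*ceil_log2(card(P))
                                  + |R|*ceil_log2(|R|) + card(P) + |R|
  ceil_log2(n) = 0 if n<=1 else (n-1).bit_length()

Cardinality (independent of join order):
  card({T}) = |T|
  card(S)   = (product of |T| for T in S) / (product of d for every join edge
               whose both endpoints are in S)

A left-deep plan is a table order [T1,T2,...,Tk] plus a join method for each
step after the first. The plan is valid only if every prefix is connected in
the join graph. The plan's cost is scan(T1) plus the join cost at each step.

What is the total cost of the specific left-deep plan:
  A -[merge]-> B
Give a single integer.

3320

step 1: scan A: cost=40, card=40
step 2: join B via merge
    card(P join B) = 40*300/(2) = 6000
    cost = 40 + 40*6 + 300*9 + 40 + 300 = 3320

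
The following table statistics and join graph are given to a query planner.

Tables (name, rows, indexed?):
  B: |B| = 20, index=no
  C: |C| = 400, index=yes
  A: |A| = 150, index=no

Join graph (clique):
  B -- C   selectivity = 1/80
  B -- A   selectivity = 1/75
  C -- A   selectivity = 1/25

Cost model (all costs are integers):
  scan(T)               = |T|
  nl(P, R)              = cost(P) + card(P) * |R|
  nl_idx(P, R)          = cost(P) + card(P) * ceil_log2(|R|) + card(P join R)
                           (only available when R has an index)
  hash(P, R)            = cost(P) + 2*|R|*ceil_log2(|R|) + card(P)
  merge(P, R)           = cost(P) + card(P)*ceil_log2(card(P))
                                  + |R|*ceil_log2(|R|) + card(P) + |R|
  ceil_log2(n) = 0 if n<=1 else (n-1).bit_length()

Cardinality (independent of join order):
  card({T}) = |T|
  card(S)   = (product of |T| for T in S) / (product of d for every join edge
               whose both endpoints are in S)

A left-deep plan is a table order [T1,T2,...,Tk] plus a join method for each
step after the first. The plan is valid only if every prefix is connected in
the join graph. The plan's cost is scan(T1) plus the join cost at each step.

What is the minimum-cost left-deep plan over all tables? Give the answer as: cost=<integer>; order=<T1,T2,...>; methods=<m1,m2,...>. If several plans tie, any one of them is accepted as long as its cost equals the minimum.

Selinger DP (subsets sized 1..n):
  {B}: scan cost=20, card=20
  {C}: scan cost=400, card=400
  {A}: scan cost=150, card=150
  {BC}: card=100; try (C,nl_idx)→300, (B,hash)→1000, (C,merge)→4140, (B,merge)→4520, (C,hash)→7240, (C,nl)→8020 …(+1); best=300 via (C,nl_idx)
  {AB}: card=40; try (B,hash)→500, (A,merge)→1490, (B,merge)→1620, (A,hash)→2440, (A,nl)→3020, (B,nl)→3150; best=500 via (B,hash)
  {AC}: card=2400; try (A,hash)→3200, (C,nl_idx)→3900, (C,merge)→5500, (A,merge)→5750, (C,hash)→7500, (C,nl)→60150 …(+1); best=3200 via (A,hash)
  {ABC}: card=8; try (C,nl_idx)→868, (A,merge)→2450, (A,hash)→2800, (C,merge)→4780, (B,hash)→5800, (C,hash)→7740 …(+4); best=868 via (C,nl_idx)

cost=868; order=A,B,C; methods=hash,nl_idx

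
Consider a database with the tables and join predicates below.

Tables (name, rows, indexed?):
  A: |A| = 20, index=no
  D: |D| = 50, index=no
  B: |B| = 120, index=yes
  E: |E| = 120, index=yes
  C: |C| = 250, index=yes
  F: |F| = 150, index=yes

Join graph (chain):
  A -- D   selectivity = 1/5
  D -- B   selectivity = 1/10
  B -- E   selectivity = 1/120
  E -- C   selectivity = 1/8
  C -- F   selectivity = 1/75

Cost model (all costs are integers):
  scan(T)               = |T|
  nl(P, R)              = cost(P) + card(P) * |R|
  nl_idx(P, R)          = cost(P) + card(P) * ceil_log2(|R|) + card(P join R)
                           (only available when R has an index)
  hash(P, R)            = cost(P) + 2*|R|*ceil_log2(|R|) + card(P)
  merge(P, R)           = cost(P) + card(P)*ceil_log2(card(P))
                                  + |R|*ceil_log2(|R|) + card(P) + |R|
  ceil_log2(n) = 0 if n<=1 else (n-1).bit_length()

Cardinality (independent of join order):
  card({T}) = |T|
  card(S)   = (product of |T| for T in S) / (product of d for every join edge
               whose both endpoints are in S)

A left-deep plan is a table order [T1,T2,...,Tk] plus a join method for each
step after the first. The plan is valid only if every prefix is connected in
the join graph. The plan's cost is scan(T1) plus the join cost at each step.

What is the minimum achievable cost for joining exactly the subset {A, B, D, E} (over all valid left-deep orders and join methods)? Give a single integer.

Selinger DP over subsets of {A,B,D,E}:
  {A}: scan cost=20, card=20
  {D}: scan cost=50, card=50
  {B}: scan cost=120, card=120
  {E}: scan cost=120, card=120
  {AD}: card=200; try (A,hash)→300, (D,merge)→490, (A,merge)→520, (D,hash)→640, (D,nl)→1020, (A,nl)→1050; best=300 via (A,hash)
  {BD}: card=600; try (D,hash)→840, (B,nl_idx)→1000, (B,merge)→1360, (D,merge)→1430, (B,hash)→1780, (B,nl)→6050 …(+1); best=840 via (D,hash)
  {BE}: card=120; try (E,nl_idx)→1080, (B,nl_idx)→1080, (E,hash)→1920, (B,hash)→1920, (E,merge)→2040, (B,merge)→2040 …(+2); best=1080 via (E,nl_idx)
  {ABD}: card=2400; try (A,hash)→1640, (B,hash)→2180, (B,merge)→3060, (B,nl_idx)→4100, (A,merge)→7560, (A,nl)→12840 …(+1); best=1640 via (A,hash)
  {BDE}: card=600; try (D,hash)→1800, (D,merge)→2390, (E,hash)→3120, (E,nl_idx)→5640, (D,nl)→7080, (E,merge)→8400 …(+1); best=1800 via (D,hash)
  {ABDE}: card=2400; try (A,hash)→2600, (E,hash)→5720, (A,merge)→8520, (A,nl)→13800, (E,nl_idx)→20840, (E,merge)→33800 …(+1); best=2600 via (A,hash)

2600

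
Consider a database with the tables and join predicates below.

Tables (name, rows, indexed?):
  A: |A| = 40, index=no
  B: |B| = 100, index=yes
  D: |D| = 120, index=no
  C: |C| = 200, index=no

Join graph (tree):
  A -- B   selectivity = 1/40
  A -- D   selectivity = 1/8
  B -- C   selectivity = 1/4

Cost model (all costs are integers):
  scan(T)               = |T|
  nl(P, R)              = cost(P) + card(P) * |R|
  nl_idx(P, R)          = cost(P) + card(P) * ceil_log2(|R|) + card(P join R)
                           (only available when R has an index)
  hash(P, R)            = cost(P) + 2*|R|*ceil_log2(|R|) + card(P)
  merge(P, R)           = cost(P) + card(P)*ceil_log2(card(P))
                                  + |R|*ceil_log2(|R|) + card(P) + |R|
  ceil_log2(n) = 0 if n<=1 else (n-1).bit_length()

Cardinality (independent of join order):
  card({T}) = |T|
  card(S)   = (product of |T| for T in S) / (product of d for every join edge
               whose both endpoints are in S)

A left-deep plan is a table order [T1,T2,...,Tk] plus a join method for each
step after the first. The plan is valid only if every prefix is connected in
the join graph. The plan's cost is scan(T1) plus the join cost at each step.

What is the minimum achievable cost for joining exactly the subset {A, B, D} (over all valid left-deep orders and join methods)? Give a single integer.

2180

Selinger DP over subsets of {A,B,D}:
  {A}: scan cost=40, card=40
  {B}: scan cost=100, card=100
  {D}: scan cost=120, card=120
  {AB}: card=100; try (B,nl_idx)→420, (A,hash)→680, (B,merge)→1120, (A,merge)→1180, (B,hash)→1480, (B,nl)→4040 …(+1); best=420 via (B,nl_idx)
  {AD}: card=600; try (A,hash)→720, (D,merge)→1280, (A,merge)→1360, (D,hash)→1760, (D,nl)→4840, (A,nl)→4920; best=720 via (A,hash)
  {ABD}: card=1500; try (D,merge)→2180, (D,hash)→2200, (B,hash)→2720, (B,nl_idx)→6420, (B,merge)→8120, (D,nl)→12420 …(+1); best=2180 via (D,merge)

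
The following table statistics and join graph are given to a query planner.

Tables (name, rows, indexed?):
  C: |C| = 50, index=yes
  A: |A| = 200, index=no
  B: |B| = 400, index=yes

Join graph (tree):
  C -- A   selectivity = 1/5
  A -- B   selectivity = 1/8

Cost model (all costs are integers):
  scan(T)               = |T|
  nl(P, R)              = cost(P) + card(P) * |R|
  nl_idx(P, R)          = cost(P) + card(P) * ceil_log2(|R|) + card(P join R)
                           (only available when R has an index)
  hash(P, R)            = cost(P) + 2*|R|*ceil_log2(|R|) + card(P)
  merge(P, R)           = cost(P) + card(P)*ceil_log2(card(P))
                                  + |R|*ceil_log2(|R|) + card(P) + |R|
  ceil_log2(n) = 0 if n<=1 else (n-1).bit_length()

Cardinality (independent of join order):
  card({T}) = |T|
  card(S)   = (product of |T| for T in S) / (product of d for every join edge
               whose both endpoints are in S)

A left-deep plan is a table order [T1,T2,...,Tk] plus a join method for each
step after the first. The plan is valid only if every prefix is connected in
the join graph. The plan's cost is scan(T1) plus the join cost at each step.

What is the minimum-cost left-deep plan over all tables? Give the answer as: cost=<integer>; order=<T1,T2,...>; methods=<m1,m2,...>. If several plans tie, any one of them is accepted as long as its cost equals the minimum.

cost=10200; order=A,C,B; methods=hash,hash

Selinger DP (subsets sized 1..n):
  {C}: scan cost=50, card=50
  {A}: scan cost=200, card=200
  {B}: scan cost=400, card=400
  {AC}: card=2000; try (C,hash)→1000, (A,merge)→2200, (C,merge)→2350, (A,hash)→3300, (C,nl_idx)→3400, (A,nl)→10050 …(+1); best=1000 via (C,hash)
  {AB}: card=10000; try (A,hash)→4000, (B,merge)→6000, (A,merge)→6200, (B,hash)→7600, (B,nl_idx)→12000, (B,nl)→80200 …(+1); best=4000 via (A,hash)
  {ABC}: card=100000; try (B,hash)→10200, (C,hash)→14600, (B,merge)→29000, (B,nl_idx)→119000, (C,merge)→154350, (C,nl_idx)→164000 …(+2); best=10200 via (B,hash)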